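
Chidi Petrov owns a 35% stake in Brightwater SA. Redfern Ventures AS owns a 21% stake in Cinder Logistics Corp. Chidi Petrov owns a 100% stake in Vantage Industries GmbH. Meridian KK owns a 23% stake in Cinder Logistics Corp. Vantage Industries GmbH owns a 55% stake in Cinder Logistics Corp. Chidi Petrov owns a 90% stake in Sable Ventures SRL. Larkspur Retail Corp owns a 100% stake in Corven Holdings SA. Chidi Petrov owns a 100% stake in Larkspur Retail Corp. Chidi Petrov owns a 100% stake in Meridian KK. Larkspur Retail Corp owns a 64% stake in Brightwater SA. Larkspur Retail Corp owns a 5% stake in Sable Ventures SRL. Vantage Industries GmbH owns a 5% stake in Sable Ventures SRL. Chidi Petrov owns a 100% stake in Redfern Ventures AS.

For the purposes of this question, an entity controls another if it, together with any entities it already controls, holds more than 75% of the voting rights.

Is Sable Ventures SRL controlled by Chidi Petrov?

Yes

Chidi holds 100% of Vantage, so Chidi controls Vantage.
Chidi holds 100% of Larkspur, so Chidi controls Larkspur.
Chidi and Larkspur and Vantage together hold 90% + 5% + 5% = 100% of Sable, so Chidi controls Sable.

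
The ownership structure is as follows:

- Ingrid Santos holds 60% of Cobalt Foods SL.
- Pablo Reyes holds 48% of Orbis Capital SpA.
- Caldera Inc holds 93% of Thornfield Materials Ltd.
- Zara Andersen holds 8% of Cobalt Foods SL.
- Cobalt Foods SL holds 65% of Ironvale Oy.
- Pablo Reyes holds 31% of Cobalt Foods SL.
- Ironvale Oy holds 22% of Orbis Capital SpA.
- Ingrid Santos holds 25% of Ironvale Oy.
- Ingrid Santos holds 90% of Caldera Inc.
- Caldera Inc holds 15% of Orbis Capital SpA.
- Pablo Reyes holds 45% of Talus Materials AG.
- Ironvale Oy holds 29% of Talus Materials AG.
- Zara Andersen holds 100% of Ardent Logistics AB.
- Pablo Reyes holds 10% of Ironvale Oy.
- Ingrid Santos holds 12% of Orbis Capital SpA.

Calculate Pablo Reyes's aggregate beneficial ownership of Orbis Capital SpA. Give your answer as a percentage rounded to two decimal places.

Pablo reaches Orbis along 3 paths.
Direct stake: 48% = 48%.
Via Ironvale: 10% × 22% = 2.2%.
Via Cobalt → Ironvale: 31% × 65% × 22% = 4.433%.
Total: 48% + 2.2% + 4.433% = 54.633%.
Rounded: 54.63%.

54.63%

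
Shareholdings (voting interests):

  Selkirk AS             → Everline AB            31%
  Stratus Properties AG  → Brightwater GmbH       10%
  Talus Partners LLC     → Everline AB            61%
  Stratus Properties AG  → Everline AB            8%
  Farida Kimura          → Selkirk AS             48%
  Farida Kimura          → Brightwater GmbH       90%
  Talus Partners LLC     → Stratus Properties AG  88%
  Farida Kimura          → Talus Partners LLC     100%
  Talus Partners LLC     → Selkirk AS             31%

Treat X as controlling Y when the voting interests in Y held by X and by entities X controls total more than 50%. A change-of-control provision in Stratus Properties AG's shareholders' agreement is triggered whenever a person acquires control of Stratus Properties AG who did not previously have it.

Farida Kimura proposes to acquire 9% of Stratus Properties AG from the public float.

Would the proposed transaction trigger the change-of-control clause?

The purchase changes only Farida's holdings, so Farida is the only person who could newly come to control Stratus.
Farida holds 100% of Talus, so Farida controls Talus.
Talus holds 88% of Stratus, so Farida controls Stratus.
So Farida already controls Stratus before the transaction.
After the purchase, Farida holds 9% of Stratus directly.
Farida controlled Stratus already, so this is not a new person acquiring control; every other person's position is unchanged or reduced.
No new person acquires control, so the clause is not triggered.

No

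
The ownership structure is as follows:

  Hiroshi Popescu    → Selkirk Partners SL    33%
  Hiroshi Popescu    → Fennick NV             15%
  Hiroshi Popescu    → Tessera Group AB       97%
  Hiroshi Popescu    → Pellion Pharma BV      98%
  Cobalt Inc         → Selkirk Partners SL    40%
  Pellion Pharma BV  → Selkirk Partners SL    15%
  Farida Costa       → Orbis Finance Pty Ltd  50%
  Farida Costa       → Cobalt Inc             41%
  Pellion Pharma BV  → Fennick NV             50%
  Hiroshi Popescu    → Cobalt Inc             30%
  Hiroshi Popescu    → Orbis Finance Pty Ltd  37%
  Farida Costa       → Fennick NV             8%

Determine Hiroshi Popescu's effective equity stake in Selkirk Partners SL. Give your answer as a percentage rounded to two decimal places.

59.70%

Hiroshi reaches Selkirk along 3 paths.
Direct stake: 33% = 33%.
Via Pellion: 98% × 15% = 14.7%.
Via Cobalt: 30% × 40% = 12%.
Total: 33% + 14.7% + 12% = 59.7%.
Rounded: 59.70%.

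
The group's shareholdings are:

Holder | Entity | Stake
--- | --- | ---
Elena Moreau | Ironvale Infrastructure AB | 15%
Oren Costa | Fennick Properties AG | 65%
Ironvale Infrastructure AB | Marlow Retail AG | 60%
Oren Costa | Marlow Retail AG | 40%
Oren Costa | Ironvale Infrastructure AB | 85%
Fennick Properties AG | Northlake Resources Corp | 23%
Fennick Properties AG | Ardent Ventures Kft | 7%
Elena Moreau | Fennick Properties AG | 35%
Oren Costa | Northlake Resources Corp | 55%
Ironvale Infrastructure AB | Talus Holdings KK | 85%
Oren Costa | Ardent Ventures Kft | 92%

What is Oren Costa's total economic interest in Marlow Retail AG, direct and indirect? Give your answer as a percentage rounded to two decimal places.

Oren reaches Marlow along 2 paths.
Via Ironvale: 85% × 60% = 51%.
Direct stake: 40% = 40%.
Total: 51% + 40% = 91%.
Rounded: 91.00%.

91.00%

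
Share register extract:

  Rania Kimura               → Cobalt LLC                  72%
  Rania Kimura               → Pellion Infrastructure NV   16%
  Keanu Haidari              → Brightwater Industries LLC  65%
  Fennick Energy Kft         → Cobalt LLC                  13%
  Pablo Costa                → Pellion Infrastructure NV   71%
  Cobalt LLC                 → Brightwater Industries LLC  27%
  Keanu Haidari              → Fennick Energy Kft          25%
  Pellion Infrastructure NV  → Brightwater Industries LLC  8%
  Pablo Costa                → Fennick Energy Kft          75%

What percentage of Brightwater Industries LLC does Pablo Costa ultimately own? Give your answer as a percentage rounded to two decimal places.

Pablo reaches Brightwater along 2 paths.
Via Fennick → Cobalt: 75% × 13% × 27% = 2.6325%.
Via Pellion: 71% × 8% = 5.68%.
Total: 2.6325% + 5.68% = 8.3125%.
Rounded: 8.31%.

8.31%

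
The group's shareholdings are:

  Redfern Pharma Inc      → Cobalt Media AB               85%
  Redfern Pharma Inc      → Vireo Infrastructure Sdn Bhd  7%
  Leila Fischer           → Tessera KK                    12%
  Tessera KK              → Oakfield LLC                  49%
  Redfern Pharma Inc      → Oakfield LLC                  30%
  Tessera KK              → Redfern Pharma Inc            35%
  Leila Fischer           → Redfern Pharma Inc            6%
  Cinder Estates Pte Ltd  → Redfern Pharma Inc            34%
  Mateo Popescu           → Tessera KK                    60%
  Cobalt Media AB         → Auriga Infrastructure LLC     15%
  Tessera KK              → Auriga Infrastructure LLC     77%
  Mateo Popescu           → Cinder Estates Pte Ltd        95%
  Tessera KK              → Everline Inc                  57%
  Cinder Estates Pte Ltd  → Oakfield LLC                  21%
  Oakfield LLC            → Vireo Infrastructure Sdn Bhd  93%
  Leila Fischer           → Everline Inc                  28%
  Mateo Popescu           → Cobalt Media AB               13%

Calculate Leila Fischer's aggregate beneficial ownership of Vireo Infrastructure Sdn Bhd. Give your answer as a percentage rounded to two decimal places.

9.03%

Leila reaches Vireo along 5 paths.
Via Redfern: 6% × 7% = 0.42%.
Via Tessera → Redfern: 12% × 35% × 7% = 0.294%.
Via Tessera → Oakfield: 12% × 49% × 93% = 5.4684%.
Via Redfern → Oakfield: 6% × 30% × 93% = 1.674%.
Via Tessera → Redfern → Oakfield: 12% × 35% × 30% × 93% = 1.1718%.
Total: 0.42% + 0.294% + 5.4684% + 1.674% + 1.1718% = 9.0282%.
Rounded: 9.03%.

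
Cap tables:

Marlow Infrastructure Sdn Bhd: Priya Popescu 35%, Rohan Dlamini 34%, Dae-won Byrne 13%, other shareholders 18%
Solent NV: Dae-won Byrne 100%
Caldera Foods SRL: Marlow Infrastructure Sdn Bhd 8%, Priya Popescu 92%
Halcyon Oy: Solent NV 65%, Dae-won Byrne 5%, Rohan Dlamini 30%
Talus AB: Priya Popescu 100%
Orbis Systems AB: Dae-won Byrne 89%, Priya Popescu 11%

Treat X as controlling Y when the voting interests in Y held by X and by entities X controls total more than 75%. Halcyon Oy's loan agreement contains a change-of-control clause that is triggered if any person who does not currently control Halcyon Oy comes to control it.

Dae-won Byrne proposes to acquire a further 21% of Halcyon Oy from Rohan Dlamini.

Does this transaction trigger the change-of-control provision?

The purchase adds only to Dae-won's holdings (Rohan's stake shrinks), so Dae-won is the only person who could newly come to control Halcyon.
Dae-won holds 100% of Solent, so Dae-won controls Solent.
Dae-won holds 89% of Orbis, so Dae-won controls Orbis.
In Halcyon, Dae-won's side holds only 65% + 5% = 70%, not > 75%.
So before the transaction, Dae-won does not control Halcyon.
After the purchase, Dae-won's direct stake in Halcyon rises to 5% + 21% = 26%, and Rohan's stake falls to 9%.
Solent and Dae-won together hold 65% + 26% = 91% of Halcyon, so Dae-won controls Halcyon.
Dae-won did not control Halcyon before and does after, so the clause is triggered.

Yes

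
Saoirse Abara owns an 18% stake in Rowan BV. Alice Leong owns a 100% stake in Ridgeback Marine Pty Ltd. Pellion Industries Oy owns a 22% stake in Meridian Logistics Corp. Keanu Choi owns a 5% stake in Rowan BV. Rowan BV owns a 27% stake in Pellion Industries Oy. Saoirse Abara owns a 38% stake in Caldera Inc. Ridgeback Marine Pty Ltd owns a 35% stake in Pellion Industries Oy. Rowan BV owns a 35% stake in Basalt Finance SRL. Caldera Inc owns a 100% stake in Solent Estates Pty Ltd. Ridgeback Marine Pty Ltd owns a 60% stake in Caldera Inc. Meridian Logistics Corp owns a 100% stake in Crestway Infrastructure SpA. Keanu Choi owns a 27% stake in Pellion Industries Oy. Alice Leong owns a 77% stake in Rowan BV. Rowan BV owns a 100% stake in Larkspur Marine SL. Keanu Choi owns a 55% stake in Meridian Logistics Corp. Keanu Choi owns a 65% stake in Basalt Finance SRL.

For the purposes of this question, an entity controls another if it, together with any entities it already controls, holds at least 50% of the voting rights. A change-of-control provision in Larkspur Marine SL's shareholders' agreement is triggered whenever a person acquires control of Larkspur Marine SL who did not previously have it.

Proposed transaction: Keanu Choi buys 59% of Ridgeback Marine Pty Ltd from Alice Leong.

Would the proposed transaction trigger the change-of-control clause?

The purchase adds only to Keanu's holdings (Alice's stake shrinks), so Keanu is the only person who could newly come to control Larkspur.
Keanu holds 65% of Basalt, so Keanu controls Basalt.
Keanu holds 55% of Meridian, so Keanu controls Meridian.
Meridian holds 100% of Crestway, so Keanu controls Crestway.
Neither Keanu nor any entity Keanu controls holds any voting interest in Larkspur.
So before the transaction, Keanu does not control Larkspur.
After the purchase, Keanu holds 59% of Ridgeback directly, and Alice's stake falls to 41%.
Keanu holds 59% of Ridgeback, so Keanu controls Ridgeback.
Ridgeback holds 60% of Caldera, so Keanu controls Caldera.
Ridgeback and Keanu together hold 35% + 27% = 62% of Pellion, so Keanu controls Pellion.
Pellion and Keanu together hold 22% + 55% = 77% of Meridian, so Keanu controls Meridian.
Caldera holds 100% of Solent, so Keanu controls Solent.
After the transaction, neither Keanu nor any entity Keanu controls holds a voting interest in Larkspur, so Keanu still does not control it.
No new person acquires control, so the clause is not triggered.

No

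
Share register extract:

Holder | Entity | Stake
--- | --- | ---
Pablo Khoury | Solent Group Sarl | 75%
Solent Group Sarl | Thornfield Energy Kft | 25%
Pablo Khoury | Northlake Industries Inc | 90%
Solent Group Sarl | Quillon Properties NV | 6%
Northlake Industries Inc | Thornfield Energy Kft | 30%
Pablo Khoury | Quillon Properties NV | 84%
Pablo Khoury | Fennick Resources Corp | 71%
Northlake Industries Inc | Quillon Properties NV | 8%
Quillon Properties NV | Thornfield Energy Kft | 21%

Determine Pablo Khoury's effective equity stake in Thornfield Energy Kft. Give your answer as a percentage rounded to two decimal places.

Pablo reaches Thornfield along 5 paths.
Via Northlake: 90% × 30% = 27%.
Via Northlake → Quillon: 90% × 8% × 21% = 1.512%.
Via Quillon: 84% × 21% = 17.64%.
Via Solent → Quillon: 75% × 6% × 21% = 0.945%.
Via Solent: 75% × 25% = 18.75%.
Total: 27% + 1.512% + 17.64% + 0.945% + 18.75% = 65.847%.
Rounded: 65.85%.

65.85%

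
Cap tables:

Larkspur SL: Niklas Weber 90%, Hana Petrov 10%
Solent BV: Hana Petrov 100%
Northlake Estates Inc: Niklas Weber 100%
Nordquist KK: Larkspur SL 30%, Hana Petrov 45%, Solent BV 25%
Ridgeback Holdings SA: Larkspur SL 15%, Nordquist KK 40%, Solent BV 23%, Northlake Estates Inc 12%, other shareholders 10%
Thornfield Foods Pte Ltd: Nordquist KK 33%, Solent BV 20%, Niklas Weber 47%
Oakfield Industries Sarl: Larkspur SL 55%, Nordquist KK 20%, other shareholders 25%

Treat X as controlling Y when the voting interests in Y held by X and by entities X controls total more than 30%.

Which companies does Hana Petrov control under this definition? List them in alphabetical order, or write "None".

Hana holds 100% of Solent, so Hana controls Solent.
Hana and Solent together hold 45% + 25% = 70% of Nordquist, so Hana controls Nordquist.
Nordquist and Solent together hold 40% + 23% = 63% of Ridgeback, so Hana controls Ridgeback.
Nordquist and Solent together hold 33% + 20% = 53% of Thornfield, so Hana controls Thornfield.
No other company's threshold is met.

Nordquist KK, Ridgeback Holdings SA, Solent BV, Thornfield Foods Pte Ltd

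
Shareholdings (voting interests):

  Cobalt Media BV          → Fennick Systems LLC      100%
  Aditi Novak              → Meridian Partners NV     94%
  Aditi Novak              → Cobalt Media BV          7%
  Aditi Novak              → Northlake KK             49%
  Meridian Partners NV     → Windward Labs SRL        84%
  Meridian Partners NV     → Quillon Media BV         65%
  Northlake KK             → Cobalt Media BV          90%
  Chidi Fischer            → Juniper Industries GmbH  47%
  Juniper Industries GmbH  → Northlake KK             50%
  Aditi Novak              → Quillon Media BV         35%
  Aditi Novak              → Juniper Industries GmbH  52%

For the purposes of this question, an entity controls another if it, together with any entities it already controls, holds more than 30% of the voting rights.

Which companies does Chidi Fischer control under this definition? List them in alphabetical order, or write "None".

Chidi holds 47% of Juniper, so Chidi controls Juniper.
Juniper holds 50% of Northlake, so Chidi controls Northlake.
Northlake holds 90% of Cobalt, so Chidi controls Cobalt.
Cobalt holds 100% of Fennick, so Chidi controls Fennick.
No other company's threshold is met.

Cobalt Media BV, Fennick Systems LLC, Juniper Industries GmbH, Northlake KK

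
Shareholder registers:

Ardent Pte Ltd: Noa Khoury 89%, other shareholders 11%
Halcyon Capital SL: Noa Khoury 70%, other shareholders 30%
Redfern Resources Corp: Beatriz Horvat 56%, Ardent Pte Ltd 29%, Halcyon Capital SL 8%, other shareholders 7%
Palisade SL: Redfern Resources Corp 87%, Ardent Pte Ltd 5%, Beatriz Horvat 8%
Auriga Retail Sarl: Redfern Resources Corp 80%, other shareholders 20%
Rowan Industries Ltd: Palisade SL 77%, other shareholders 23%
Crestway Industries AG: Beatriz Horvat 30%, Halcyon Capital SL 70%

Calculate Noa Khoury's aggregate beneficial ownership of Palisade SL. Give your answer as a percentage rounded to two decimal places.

Noa reaches Palisade along 3 paths.
Via Ardent → Redfern: 89% × 29% × 87% = 22.4547%.
Via Halcyon → Redfern: 70% × 8% × 87% = 4.872%.
Via Ardent: 89% × 5% = 4.45%.
Total: 22.4547% + 4.872% + 4.45% = 31.7767%.
Rounded: 31.78%.

31.78%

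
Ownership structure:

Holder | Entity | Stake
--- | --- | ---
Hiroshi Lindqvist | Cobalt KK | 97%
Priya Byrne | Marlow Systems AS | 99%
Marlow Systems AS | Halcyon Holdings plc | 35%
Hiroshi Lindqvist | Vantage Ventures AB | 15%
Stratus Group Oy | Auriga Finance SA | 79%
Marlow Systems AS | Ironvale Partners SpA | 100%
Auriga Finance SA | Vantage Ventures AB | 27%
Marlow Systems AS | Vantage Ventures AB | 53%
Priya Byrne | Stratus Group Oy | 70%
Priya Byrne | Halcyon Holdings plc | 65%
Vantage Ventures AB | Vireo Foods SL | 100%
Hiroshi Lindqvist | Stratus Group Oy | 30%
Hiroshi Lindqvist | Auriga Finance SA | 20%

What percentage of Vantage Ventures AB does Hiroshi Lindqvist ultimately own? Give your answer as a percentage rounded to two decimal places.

Hiroshi reaches Vantage along 3 paths.
Direct stake: 15% = 15%.
Via Stratus → Auriga: 30% × 79% × 27% = 6.399%.
Via Auriga: 20% × 27% = 5.4%.
Total: 15% + 6.399% + 5.4% = 26.799%.
Rounded: 26.80%.

26.80%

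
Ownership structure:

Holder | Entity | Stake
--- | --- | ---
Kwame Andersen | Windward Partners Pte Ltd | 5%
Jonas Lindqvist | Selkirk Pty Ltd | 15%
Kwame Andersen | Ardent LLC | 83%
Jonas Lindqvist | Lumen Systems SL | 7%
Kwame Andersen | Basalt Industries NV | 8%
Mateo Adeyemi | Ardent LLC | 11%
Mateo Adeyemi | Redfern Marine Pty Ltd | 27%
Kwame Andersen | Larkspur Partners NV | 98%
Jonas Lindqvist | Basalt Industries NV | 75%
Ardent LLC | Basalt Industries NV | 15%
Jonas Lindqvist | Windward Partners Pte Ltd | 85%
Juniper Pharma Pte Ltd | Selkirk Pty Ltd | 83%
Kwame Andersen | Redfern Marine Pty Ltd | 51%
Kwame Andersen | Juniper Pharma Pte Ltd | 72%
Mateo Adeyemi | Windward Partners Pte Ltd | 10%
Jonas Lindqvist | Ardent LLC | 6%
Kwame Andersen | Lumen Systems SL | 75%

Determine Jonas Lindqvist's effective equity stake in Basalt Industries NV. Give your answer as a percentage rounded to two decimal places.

75.90%

Jonas reaches Basalt along 2 paths.
Via Ardent: 6% × 15% = 0.9%.
Direct stake: 75% = 75%.
Total: 0.9% + 75% = 75.9%.
Rounded: 75.90%.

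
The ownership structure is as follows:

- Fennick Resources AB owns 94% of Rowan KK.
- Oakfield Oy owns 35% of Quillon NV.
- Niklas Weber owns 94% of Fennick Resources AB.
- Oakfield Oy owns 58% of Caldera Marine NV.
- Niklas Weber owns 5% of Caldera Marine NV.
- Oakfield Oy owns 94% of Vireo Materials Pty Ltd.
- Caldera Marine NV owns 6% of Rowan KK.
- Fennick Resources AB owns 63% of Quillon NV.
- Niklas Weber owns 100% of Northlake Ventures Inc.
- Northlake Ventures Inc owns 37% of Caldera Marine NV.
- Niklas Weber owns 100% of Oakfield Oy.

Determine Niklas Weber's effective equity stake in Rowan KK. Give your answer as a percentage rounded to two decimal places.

94.36%

Niklas reaches Rowan along 4 paths.
Via Fennick: 94% × 94% = 88.36%.
Via Northlake → Caldera: 100% × 37% × 6% = 2.22%.
Via Oakfield → Caldera: 100% × 58% × 6% = 3.48%.
Via Caldera: 5% × 6% = 0.3%.
Total: 88.36% + 2.22% + 3.48% + 0.3% = 94.36%.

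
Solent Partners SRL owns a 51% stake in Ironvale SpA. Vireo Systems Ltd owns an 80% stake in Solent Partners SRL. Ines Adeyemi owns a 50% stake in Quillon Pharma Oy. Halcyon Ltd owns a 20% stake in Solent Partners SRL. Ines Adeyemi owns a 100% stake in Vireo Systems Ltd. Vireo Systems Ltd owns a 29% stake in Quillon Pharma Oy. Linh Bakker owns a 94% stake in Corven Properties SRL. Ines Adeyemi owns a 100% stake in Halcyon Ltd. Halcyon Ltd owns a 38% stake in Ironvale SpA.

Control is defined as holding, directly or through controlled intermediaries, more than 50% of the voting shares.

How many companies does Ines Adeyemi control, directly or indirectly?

5

Ines holds 100% of Vireo, so Ines controls Vireo.
Ines holds 100% of Halcyon, so Ines controls Halcyon.
Ines and Vireo together hold 50% + 29% = 79% of Quillon, so Ines controls Quillon.
Halcyon and Vireo together hold 20% + 80% = 100% of Solent, so Ines controls Solent.
Solent and Halcyon together hold 51% + 38% = 89% of Ironvale, so Ines controls Ironvale.
No other company's threshold is met.
Ines controls 5 companies.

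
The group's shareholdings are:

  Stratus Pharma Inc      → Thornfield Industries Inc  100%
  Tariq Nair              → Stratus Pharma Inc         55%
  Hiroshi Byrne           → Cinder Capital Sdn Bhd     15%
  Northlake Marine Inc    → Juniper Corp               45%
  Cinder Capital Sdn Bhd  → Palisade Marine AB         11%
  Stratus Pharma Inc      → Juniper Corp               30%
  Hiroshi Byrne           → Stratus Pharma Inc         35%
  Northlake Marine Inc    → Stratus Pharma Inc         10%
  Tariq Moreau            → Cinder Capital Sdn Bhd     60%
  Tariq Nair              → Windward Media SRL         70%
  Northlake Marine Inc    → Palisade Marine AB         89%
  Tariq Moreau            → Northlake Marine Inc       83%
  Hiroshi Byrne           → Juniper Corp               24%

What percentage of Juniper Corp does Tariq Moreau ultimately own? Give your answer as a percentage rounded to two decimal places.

39.84%

Tariq Moreau reaches Juniper along 2 paths.
Via Northlake: 83% × 45% = 37.35%.
Via Northlake → Stratus: 83% × 10% × 30% = 2.49%.
Total: 37.35% + 2.49% = 39.84%.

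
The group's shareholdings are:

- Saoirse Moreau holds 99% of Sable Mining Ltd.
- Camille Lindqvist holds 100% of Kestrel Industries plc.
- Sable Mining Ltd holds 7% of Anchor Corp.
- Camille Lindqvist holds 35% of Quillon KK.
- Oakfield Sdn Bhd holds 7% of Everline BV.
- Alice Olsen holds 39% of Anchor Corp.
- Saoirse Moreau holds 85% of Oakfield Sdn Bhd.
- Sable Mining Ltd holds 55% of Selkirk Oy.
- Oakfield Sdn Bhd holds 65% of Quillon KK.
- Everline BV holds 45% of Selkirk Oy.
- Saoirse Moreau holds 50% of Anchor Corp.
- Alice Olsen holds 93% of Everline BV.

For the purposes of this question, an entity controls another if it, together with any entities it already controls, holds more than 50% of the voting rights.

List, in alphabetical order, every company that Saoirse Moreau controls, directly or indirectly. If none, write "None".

Saoirse holds 85% of Oakfield, so Saoirse controls Oakfield.
Saoirse holds 99% of Sable, so Saoirse controls Sable.
Oakfield holds 65% of Quillon, so Saoirse controls Quillon.
Saoirse and Sable together hold 50% + 7% = 57% of Anchor, so Saoirse controls Anchor.
Sable holds 55% of Selkirk, so Saoirse controls Selkirk.
No other company's threshold is met.

Anchor Corp, Oakfield Sdn Bhd, Quillon KK, Sable Mining Ltd, Selkirk Oy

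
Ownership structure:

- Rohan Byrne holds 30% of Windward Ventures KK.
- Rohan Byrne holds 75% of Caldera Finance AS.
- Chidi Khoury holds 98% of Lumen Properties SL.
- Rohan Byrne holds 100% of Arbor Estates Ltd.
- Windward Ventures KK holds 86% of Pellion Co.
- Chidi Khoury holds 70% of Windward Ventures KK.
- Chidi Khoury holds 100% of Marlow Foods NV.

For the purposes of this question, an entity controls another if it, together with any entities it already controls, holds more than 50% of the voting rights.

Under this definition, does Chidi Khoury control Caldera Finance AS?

No

Chidi holds 70% of Windward, so Chidi controls Windward.
Chidi holds 98% of Lumen, so Chidi controls Lumen.
Windward holds 86% of Pellion, so Chidi controls Pellion.
Chidi holds 100% of Marlow, so Chidi controls Marlow.
Neither Chidi nor any entity Chidi controls holds any voting interest in Caldera.
So Chidi does not control Caldera.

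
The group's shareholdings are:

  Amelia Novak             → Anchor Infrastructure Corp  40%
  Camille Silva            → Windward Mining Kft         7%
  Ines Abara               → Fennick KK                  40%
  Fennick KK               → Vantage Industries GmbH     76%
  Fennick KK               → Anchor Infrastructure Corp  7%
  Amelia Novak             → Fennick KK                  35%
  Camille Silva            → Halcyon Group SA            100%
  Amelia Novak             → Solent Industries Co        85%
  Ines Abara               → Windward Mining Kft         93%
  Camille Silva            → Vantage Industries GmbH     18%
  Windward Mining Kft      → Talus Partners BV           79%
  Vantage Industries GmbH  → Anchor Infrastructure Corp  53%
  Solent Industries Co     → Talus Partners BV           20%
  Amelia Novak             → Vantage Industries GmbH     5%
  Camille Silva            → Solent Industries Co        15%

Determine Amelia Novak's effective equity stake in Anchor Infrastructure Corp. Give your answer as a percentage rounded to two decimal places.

Amelia reaches Anchor along 4 paths.
Via Fennick: 35% × 7% = 2.45%.
Direct stake: 40% = 40%.
Via Fennick → Vantage: 35% × 76% × 53% = 14.098%.
Via Vantage: 5% × 53% = 2.65%.
Total: 2.45% + 40% + 14.098% + 2.65% = 59.198%.
Rounded: 59.20%.

59.20%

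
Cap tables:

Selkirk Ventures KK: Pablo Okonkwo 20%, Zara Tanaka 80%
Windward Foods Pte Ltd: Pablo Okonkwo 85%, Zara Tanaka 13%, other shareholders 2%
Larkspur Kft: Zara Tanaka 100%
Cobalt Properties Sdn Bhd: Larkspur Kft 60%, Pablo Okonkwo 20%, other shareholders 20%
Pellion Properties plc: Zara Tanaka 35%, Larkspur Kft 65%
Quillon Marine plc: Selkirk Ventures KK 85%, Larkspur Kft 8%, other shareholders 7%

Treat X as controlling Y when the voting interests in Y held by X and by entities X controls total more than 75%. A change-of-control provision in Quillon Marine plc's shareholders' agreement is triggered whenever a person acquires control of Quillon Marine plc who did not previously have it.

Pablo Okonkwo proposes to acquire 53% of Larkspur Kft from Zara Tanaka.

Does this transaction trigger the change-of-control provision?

No

The purchase adds only to Pablo's holdings (Zara's stake shrinks), so Pablo is the only person who could newly come to control Quillon.
Pablo holds 85% of Windward, so Pablo controls Windward.
Neither Pablo nor any entity Pablo controls holds any voting interest in Quillon.
So before the transaction, Pablo does not control Quillon.
After the purchase, Pablo holds 53% of Larkspur directly, and Zara's stake falls to 47%.
Pablo's side now holds 53% of Larkspur, not > 75%, so Pablo still does not control Larkspur.
After the transaction, neither Pablo nor any entity Pablo controls holds a voting interest in Quillon, so Pablo still does not control it.
No new person acquires control, so the clause is not triggered.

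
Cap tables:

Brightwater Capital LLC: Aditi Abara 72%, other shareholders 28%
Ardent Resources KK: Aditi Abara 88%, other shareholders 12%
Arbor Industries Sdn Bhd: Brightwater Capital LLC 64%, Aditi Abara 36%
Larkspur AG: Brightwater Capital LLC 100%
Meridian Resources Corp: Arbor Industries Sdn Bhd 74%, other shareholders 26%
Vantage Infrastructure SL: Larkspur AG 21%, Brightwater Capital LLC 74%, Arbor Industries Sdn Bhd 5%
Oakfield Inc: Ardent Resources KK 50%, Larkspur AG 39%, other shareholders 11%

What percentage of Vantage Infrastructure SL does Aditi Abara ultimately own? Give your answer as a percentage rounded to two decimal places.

72.50%

Aditi reaches Vantage along 4 paths.
Via Brightwater → Larkspur: 72% × 100% × 21% = 15.12%.
Via Brightwater: 72% × 74% = 53.28%.
Via Brightwater → Arbor: 72% × 64% × 5% = 2.304%.
Via Arbor: 36% × 5% = 1.8%.
Total: 15.12% + 53.28% + 2.304% + 1.8% = 72.504%.
Rounded: 72.50%.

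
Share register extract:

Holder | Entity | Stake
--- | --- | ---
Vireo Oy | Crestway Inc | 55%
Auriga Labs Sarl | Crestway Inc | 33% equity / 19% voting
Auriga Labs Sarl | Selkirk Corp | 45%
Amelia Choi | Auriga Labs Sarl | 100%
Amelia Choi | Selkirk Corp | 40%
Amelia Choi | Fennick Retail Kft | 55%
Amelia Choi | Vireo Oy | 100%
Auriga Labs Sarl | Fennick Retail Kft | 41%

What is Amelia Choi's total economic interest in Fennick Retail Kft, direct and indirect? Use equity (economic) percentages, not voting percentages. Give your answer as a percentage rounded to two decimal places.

96.00%

Amelia reaches Fennick along 2 paths.
Direct stake: 55% = 55%.
Via Auriga: 100% × 41% = 41%.
Total: 55% + 41% = 96%.
Rounded: 96.00%.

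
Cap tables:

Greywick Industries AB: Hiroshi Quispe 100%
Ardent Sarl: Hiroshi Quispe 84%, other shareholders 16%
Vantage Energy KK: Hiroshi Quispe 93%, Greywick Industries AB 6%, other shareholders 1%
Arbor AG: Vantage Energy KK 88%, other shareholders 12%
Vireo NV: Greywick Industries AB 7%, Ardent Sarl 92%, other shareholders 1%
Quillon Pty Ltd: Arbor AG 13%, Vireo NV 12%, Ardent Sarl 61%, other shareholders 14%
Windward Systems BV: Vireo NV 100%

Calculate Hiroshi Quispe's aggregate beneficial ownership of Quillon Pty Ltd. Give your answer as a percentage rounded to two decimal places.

Hiroshi reaches Quillon along 5 paths.
Via Vantage → Arbor: 93% × 88% × 13% = 10.6392%.
Via Greywick → Vantage → Arbor: 100% × 6% × 88% × 13% = 0.6864%.
Via Greywick → Vireo: 100% × 7% × 12% = 0.84%.
Via Ardent → Vireo: 84% × 92% × 12% = 9.2736%.
Via Ardent: 84% × 61% = 51.24%.
Total: 10.6392% + 0.6864% + 0.84% + 9.2736% + 51.24% = 72.6792%.
Rounded: 72.68%.

72.68%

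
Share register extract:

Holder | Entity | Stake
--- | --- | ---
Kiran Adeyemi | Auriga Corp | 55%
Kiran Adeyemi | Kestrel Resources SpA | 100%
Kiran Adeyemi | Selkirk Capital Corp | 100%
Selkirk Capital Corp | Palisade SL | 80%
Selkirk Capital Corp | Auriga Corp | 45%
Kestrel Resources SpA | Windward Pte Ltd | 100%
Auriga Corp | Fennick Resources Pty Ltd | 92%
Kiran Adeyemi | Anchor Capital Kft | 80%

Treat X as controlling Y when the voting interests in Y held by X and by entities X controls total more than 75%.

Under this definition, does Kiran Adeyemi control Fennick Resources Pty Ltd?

Yes

Kiran holds 100% of Selkirk, so Kiran controls Selkirk.
Kiran and Selkirk together hold 55% + 45% = 100% of Auriga, so Kiran controls Auriga.
Auriga holds 92% of Fennick, so Kiran controls Fennick.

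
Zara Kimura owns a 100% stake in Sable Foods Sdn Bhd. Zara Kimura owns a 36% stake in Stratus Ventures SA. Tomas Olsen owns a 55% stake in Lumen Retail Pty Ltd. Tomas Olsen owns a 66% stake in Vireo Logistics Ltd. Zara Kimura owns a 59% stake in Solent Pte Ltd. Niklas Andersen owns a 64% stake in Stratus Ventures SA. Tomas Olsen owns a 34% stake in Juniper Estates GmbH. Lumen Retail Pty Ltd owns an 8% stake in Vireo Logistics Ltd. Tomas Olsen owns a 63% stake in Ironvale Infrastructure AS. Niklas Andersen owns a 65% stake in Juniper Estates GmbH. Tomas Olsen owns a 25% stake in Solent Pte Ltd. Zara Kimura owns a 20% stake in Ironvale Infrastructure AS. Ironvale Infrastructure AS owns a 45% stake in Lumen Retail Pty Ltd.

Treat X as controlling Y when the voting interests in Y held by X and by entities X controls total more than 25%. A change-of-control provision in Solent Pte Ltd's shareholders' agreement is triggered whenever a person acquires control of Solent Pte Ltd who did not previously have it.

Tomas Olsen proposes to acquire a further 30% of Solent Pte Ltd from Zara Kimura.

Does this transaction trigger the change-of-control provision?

Yes

The purchase adds only to Tomas's holdings (Zara's stake shrinks), so Tomas is the only person who could newly come to control Solent.
Tomas holds 34% of Juniper, so Tomas controls Juniper.
Tomas holds 63% of Ironvale, so Tomas controls Ironvale.
Ironvale and Tomas together hold 45% + 55% = 100% of Lumen, so Tomas controls Lumen.
Lumen and Tomas together hold 8% + 66% = 74% of Vireo, so Tomas controls Vireo.
In Solent, Tomas's side holds only 25%, not > 25%.
So before the transaction, Tomas does not control Solent.
After the purchase, Tomas's direct stake in Solent rises to 25% + 30% = 55%, and Zara's stake falls to 29%.
Tomas holds 55% of Solent, so Tomas controls Solent.
Tomas did not control Solent before and does after, so the clause is triggered.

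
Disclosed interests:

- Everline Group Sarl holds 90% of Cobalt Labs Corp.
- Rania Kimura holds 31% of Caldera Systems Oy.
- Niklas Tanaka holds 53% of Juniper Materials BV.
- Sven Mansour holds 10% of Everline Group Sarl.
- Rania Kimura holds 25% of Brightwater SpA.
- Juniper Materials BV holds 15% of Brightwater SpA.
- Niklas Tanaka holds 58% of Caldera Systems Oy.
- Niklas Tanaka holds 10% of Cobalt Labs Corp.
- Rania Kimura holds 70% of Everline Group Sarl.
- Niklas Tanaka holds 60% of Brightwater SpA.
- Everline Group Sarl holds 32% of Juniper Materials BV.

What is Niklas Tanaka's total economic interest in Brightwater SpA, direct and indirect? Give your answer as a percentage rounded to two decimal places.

Niklas reaches Brightwater along 2 paths.
Direct stake: 60% = 60%.
Via Juniper: 53% × 15% = 7.95%.
Total: 60% + 7.95% = 67.95%.

67.95%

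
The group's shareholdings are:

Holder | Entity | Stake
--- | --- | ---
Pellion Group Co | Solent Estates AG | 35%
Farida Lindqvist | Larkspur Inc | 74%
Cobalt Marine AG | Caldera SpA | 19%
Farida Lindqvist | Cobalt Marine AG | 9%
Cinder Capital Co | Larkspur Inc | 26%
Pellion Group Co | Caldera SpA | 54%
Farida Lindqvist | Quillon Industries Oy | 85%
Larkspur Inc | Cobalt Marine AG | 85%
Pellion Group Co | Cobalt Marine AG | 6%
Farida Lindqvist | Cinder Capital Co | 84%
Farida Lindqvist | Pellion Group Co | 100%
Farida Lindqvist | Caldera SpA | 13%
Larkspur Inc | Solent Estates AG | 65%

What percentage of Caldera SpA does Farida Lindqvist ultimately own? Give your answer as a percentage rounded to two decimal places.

85.33%

Farida reaches Caldera along 6 paths.
Via Larkspur → Cobalt: 74% × 85% × 19% = 11.951%.
Via Cinder → Larkspur → Cobalt: 84% × 26% × 85% × 19% = 3.52716%.
Via Pellion → Cobalt: 100% × 6% × 19% = 1.14%.
Via Cobalt: 9% × 19% = 1.71%.
Via Pellion: 100% × 54% = 54%.
Direct stake: 13% = 13%.
Total: 11.951% + 3.52716% + 1.14% + 1.71% + 54% + 13% = 85.32816%.
Rounded: 85.33%.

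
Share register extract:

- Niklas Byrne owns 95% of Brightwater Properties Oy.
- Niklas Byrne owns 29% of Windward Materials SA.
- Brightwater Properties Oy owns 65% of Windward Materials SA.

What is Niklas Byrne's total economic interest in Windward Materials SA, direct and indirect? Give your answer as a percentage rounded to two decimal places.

Niklas reaches Windward along 2 paths.
Direct stake: 29% = 29%.
Via Brightwater: 95% × 65% = 61.75%.
Total: 29% + 61.75% = 90.75%.

90.75%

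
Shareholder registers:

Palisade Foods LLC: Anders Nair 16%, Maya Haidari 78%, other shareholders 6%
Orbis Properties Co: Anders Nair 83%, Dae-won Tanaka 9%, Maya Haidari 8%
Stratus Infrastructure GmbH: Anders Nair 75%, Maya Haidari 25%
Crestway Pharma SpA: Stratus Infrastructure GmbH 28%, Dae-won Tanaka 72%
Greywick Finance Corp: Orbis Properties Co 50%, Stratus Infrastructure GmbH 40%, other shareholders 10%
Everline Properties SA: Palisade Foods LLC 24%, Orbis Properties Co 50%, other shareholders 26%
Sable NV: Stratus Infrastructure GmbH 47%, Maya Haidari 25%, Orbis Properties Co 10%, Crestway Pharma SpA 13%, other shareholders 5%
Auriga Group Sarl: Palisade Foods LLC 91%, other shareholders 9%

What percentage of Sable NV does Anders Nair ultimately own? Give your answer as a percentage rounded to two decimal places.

Anders reaches Sable along 3 paths.
Via Stratus: 75% × 47% = 35.25%.
Via Orbis: 83% × 10% = 8.3%.
Via Stratus → Crestway: 75% × 28% × 13% = 2.73%.
Total: 35.25% + 8.3% + 2.73% = 46.28%.

46.28%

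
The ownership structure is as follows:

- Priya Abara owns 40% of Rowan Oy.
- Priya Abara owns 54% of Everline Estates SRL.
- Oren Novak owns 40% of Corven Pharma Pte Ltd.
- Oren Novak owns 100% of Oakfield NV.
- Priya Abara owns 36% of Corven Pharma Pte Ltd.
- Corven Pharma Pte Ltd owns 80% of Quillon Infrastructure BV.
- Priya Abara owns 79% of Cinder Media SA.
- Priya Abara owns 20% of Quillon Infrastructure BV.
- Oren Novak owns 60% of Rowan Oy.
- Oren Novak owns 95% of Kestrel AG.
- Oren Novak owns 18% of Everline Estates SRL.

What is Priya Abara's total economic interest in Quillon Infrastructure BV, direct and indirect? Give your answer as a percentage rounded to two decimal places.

Priya reaches Quillon along 2 paths.
Via Corven: 36% × 80% = 28.8%.
Direct stake: 20% = 20%.
Total: 28.8% + 20% = 48.8%.
Rounded: 48.80%.

48.80%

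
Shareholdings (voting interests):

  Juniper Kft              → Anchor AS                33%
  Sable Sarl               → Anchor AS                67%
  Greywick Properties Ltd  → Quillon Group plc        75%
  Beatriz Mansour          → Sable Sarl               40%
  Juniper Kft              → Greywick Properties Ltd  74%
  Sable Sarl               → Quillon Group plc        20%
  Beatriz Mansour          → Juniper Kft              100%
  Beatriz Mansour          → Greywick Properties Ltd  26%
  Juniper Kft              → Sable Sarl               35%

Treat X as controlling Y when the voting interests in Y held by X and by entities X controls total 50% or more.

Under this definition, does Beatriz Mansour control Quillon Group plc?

Yes

Beatriz holds 100% of Juniper, so Beatriz controls Juniper.
Juniper and Beatriz together hold 74% + 26% = 100% of Greywick, so Beatriz controls Greywick.
Beatriz and Juniper together hold 40% + 35% = 75% of Sable, so Beatriz controls Sable.
Sable and Greywick together hold 20% + 75% = 95% of Quillon, so Beatriz controls Quillon.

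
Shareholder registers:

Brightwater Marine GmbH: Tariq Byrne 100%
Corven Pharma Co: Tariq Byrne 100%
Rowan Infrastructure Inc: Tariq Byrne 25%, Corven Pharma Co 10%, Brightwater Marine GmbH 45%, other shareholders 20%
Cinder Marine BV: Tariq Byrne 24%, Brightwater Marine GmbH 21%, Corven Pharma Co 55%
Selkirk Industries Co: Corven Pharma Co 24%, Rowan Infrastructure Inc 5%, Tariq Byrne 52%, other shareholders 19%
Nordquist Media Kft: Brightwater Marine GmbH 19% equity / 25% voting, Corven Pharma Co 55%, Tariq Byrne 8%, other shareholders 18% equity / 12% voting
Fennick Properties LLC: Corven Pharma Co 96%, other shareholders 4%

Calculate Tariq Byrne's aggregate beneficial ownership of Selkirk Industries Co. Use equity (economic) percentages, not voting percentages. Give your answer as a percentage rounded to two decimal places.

Tariq reaches Selkirk along 5 paths.
Via Corven: 100% × 24% = 24%.
Via Rowan: 25% × 5% = 1.25%.
Via Corven → Rowan: 100% × 10% × 5% = 0.5%.
Via Brightwater → Rowan: 100% × 45% × 5% = 2.25%.
Direct stake: 52% = 52%.
Total: 24% + 1.25% + 0.5% + 2.25% + 52% = 80%.
Rounded: 80.00%.

80.00%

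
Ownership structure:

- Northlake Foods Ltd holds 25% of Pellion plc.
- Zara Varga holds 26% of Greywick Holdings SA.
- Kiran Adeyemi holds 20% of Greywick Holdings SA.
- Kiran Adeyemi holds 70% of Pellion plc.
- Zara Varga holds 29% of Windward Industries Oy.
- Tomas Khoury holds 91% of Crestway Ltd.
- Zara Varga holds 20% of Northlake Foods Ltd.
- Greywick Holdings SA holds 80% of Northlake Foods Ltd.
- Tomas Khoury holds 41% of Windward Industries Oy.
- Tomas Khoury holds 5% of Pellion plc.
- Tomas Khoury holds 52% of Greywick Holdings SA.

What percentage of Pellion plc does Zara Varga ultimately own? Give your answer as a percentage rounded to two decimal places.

Zara reaches Pellion along 2 paths.
Via Greywick → Northlake: 26% × 80% × 25% = 5.2%.
Via Northlake: 20% × 25% = 5%.
Total: 5.2% + 5% = 10.2%.
Rounded: 10.20%.

10.20%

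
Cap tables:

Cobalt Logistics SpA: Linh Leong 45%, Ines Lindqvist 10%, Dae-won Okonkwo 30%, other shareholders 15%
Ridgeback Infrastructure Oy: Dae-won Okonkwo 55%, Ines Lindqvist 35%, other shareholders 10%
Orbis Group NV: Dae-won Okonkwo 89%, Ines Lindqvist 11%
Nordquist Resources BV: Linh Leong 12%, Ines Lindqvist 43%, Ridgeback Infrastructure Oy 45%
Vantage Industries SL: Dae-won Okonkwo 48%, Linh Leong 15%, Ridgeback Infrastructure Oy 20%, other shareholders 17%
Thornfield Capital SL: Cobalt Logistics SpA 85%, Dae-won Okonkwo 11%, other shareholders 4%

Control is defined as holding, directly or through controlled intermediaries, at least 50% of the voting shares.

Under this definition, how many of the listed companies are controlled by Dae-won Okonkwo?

3

Dae-won holds 55% of Ridgeback, so Dae-won controls Ridgeback.
Dae-won holds 89% of Orbis, so Dae-won controls Orbis.
Dae-won and Ridgeback together hold 48% + 20% = 68% of Vantage, so Dae-won controls Vantage.
No other company's threshold is met.
Dae-won controls 3 companies.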